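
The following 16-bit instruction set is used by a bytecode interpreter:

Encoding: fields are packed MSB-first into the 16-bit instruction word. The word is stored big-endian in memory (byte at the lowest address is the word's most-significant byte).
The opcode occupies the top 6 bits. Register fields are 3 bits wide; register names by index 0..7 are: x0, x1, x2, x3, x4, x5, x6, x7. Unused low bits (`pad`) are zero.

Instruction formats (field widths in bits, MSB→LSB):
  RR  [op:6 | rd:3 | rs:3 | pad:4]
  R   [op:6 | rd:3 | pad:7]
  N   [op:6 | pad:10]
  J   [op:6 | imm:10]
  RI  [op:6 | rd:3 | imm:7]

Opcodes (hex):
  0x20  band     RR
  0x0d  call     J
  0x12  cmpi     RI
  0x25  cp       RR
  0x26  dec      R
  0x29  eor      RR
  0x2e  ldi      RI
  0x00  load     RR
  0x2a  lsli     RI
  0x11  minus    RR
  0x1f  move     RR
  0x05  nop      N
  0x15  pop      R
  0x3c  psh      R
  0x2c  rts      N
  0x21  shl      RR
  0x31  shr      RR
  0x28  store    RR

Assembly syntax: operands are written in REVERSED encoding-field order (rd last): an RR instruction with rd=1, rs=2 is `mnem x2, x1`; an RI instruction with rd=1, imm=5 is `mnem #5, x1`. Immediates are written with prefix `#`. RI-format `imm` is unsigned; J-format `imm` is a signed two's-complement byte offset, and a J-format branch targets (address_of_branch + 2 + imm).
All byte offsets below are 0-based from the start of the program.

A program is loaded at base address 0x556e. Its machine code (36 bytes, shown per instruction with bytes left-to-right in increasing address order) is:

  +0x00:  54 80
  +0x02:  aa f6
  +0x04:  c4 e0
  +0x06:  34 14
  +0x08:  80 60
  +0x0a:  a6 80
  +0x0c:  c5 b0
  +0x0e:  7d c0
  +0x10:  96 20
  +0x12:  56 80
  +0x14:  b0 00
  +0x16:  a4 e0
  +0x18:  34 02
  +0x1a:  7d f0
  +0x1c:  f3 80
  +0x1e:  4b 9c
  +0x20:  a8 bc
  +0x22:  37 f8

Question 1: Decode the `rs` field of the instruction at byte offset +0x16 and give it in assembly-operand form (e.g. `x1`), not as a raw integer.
[16] a4 e0 → 0xa4e0
  top 6b → 0x29 → eor [RR]
  rd: (w>>7)&0x7=0x1 → x1
  rs: (w>>4)&0x7=0x6 → x6

x6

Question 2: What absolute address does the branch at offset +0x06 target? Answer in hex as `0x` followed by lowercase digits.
[06] 34 14 → 0x3414
  op=0x3414>>10=0xd ⇒ call (J)
  [9:0] imm=20 = #20
  target = base 0x556e + off 0x06 + 2 + imm 20 = 0x558a

0x558a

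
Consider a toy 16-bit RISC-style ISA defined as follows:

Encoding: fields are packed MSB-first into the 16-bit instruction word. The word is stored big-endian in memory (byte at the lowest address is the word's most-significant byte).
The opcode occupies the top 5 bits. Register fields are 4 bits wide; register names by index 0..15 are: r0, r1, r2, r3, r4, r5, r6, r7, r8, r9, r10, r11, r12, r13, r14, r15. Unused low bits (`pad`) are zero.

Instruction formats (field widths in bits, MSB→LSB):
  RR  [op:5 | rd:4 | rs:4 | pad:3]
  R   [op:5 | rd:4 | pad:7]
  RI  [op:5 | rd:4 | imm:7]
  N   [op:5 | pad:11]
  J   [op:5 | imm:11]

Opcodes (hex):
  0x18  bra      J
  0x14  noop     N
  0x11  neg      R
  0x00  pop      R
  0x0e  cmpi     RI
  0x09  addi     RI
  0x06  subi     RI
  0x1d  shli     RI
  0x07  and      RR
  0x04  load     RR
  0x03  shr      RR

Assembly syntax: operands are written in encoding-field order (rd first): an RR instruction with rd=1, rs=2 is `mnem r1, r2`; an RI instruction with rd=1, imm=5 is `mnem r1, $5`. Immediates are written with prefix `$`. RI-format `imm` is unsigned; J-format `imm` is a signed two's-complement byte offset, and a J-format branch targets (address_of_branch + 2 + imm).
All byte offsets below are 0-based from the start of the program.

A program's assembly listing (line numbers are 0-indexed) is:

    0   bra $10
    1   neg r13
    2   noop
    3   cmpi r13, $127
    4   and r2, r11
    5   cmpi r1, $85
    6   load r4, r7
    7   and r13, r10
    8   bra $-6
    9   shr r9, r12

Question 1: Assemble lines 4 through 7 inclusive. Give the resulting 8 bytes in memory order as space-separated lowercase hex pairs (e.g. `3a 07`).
39 58 70 d5 22 38 3e d0

4. and fields op=0x7:5|rd=2:4|rs=11:4|pad=0:3 → word 3958h → 39 58
5. cmpi fields op=0xe:5|rd=1:4|imm=85:7 → word 70d5h → 70 d5
6. load fields op=0x4:5|rd=4:4|rs=7:4|pad=0:3 → word 2238h → 22 38
7. and fields op=0x7:5|rd=13:4|rs=10:4|pad=0:3 → word 3ed0h → 3e d0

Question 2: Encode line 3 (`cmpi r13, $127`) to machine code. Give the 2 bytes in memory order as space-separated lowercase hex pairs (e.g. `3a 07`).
76 ff

3. cmpi fields op=0xe:5|rd=13:4|imm=127:7 → word 76ffh → 76 ff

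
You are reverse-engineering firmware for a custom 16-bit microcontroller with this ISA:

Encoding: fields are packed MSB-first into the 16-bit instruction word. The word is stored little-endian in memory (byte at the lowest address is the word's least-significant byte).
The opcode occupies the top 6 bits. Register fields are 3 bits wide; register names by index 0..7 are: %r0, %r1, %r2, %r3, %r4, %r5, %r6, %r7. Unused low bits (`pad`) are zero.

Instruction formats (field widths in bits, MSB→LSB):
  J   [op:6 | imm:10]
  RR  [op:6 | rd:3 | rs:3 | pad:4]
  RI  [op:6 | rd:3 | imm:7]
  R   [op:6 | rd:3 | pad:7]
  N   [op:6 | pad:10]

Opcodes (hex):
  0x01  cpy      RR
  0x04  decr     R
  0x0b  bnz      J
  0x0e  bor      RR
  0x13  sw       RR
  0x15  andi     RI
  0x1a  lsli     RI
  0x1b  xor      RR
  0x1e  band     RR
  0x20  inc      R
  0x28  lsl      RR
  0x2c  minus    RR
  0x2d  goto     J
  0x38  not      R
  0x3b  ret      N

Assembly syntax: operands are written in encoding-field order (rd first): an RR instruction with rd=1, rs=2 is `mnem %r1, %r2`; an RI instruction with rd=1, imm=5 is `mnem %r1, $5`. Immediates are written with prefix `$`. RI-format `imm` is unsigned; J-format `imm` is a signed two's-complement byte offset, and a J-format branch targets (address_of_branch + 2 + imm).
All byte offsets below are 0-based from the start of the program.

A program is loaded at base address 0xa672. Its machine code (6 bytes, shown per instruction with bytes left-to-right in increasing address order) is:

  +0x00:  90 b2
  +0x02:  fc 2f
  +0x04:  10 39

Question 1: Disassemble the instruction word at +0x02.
bnz $-4

[02] fc 2f → 0x2ffc
  opcode bits[15:10]=0xb: bnz/J
  [9:0] imm=1020 (s10→-4) = $-4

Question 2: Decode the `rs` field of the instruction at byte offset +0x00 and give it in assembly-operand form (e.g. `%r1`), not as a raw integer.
off 0x00: read 90 b2 as little → 0xb290
  op=0xb290>>10=0x2c ⇒ minus (RR)
  rd: (w>>7)&0x7=0x5 → %r5
  rs: (w>>4)&0x7=0x1 → %r1

%r1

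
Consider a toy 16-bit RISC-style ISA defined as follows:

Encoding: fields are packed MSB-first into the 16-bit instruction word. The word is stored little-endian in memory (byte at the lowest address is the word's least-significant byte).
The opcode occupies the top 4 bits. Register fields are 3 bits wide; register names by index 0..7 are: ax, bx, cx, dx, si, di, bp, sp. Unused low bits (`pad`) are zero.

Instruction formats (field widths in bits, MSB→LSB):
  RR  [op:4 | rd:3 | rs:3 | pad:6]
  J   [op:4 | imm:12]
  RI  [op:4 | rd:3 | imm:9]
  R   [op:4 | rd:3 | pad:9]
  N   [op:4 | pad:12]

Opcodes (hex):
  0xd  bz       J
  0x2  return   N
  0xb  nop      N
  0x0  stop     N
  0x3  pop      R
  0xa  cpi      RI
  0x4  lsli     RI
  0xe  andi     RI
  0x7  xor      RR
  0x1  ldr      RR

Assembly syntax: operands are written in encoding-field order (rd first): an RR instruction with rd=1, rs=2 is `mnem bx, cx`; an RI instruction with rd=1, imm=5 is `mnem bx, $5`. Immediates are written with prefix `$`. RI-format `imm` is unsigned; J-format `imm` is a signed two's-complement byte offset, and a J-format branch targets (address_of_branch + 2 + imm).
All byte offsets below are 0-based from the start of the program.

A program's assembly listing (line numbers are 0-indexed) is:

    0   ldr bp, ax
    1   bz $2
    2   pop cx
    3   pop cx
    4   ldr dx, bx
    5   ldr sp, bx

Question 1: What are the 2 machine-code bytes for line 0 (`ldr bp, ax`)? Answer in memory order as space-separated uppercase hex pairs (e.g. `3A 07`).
line 0 (ldr): pack op=0x1:4|rd=6:3|rs=0:3|pad=0:6 = 0x1c00; little→ 00 1c

00 1C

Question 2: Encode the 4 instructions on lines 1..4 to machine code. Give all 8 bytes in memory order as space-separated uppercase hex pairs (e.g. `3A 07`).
1. bz fields op=0xd:4|imm=2:12 → word d002h → 02 d0
2. pop fields op=0x3:4|rd=2:3|pad=0:9 → word 3400h → 00 34
3. pop fields op=0x3:4|rd=2:3|pad=0:9 → word 3400h → 00 34
4. ldr fields op=0x1:4|rd=3:3|rs=1:3|pad=0:6 → word 1640h → 40 16

02 D0 00 34 00 34 40 16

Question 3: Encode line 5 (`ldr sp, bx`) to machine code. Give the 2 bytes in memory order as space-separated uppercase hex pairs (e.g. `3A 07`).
5. ldr fields op=0x1:4|rd=7:3|rs=1:3|pad=0:6 → word 1e40h → 40 1e

40 1E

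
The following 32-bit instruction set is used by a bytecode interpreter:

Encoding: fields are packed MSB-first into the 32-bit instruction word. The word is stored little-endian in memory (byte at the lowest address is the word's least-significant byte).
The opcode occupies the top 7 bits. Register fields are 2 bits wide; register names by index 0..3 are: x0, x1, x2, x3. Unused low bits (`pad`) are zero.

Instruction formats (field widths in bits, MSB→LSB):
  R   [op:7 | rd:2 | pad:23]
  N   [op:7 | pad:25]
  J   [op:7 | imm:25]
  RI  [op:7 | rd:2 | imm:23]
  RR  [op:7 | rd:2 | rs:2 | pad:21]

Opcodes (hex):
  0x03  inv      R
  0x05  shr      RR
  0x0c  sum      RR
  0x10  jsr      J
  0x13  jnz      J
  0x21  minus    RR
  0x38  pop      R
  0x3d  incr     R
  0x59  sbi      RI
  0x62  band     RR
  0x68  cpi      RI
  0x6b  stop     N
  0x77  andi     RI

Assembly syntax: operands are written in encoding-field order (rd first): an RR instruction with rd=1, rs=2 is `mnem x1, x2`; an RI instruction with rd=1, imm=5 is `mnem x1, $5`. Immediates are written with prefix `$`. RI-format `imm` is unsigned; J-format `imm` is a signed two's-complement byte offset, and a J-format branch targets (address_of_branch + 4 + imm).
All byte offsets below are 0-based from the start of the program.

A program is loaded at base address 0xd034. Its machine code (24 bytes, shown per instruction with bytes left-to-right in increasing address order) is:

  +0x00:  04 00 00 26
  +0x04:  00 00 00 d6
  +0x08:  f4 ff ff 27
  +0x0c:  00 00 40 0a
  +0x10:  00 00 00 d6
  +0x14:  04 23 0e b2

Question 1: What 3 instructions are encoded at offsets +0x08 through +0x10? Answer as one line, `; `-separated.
[08] f4 ff ff 27 → 0x27fffff4
  op=0x27fffff4>>25=0x13 ⇒ jnz (J)
  imm: (w>>0)&0x1ffffff=0x1fffff4 (s25→-12) → $-12
[0c] 00 00 40 0a → 0x0a400000
  op=0x0a400000>>25=0x5 ⇒ shr (RR)
  rd: (w>>23)&0x3=0x0 → x0
  rs: (w>>21)&0x3=0x2 → x2
[10] 00 00 00 d6 → 0xd6000000
  op=0xd6000000>>25=0x6b ⇒ stop (N)

jnz $-12; shr x0, x2; stop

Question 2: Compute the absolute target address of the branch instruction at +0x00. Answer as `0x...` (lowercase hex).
0xd03c

@+00  little-endian(04 00 00 26) = 0x26000004
  opcode bits[31:25]=0x13: jnz/J
  [24:0] imm=4 = $4
  target = base 0xd034 + off 0x00 + 4 + imm 4 = 0xd03c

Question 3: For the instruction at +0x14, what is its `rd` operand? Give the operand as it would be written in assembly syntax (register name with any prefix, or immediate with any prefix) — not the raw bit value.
x0

[14] 04 23 0e b2 → 0xb20e2304
  opcode bits[31:25]=0x59: sbi/RI
  rd: (w>>23)&0x3=0x0 → x0
  imm: (w>>0)&0x7fffff=0xe2304 → $926468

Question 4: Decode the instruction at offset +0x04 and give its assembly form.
+0x04: 00 00 00 d6 ⇒ word 0xd6000000 (little)
  top 7b → 0x6b → stop [N]

stop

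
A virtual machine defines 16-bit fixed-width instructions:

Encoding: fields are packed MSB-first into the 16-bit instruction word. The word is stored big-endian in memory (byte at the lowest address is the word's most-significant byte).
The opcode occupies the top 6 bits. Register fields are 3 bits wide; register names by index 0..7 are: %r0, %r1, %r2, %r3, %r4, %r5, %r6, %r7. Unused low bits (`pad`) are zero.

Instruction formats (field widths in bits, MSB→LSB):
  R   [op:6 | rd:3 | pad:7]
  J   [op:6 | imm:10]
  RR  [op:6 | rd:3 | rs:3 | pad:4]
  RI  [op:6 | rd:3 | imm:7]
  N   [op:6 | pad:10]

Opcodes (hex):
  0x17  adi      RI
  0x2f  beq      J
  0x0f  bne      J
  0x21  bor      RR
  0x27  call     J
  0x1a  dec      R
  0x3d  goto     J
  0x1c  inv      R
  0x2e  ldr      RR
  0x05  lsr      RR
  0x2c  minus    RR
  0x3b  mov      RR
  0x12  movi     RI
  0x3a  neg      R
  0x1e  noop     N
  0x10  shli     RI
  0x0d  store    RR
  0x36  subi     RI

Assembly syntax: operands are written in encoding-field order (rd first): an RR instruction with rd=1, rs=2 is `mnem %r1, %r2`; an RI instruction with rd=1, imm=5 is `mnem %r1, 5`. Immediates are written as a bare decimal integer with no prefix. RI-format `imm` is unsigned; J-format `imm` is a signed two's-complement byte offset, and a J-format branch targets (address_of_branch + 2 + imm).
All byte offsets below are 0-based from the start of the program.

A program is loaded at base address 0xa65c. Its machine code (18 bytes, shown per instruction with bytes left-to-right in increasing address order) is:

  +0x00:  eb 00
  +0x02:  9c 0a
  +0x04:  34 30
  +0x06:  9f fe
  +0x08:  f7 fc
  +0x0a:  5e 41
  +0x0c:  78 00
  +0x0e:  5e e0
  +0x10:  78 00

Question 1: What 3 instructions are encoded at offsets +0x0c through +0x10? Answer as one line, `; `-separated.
off 0x0c: read 78 00 as big → 0x7800
  top 6b → 0x1e → noop [N]
off 0x0e: read 5e e0 as big → 0x5ee0
  top 6b → 0x17 → adi [RI]
  rd@[9:7]=0x5 ⇒ %r5
  imm@[6:0]=0x60 ⇒ 96
off 0x10: read 78 00 as big → 0x7800
  top 6b → 0x1e → noop [N]

noop; adi %r5, 96; noop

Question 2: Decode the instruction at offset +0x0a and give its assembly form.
adi %r4, 65

off 0x0a: read 5e 41 as big → 0x5e41
  op=0x5e41>>10=0x17 ⇒ adi (RI)
  [9:7] rd=4 = %r4
  [6:0] imm=65 = 65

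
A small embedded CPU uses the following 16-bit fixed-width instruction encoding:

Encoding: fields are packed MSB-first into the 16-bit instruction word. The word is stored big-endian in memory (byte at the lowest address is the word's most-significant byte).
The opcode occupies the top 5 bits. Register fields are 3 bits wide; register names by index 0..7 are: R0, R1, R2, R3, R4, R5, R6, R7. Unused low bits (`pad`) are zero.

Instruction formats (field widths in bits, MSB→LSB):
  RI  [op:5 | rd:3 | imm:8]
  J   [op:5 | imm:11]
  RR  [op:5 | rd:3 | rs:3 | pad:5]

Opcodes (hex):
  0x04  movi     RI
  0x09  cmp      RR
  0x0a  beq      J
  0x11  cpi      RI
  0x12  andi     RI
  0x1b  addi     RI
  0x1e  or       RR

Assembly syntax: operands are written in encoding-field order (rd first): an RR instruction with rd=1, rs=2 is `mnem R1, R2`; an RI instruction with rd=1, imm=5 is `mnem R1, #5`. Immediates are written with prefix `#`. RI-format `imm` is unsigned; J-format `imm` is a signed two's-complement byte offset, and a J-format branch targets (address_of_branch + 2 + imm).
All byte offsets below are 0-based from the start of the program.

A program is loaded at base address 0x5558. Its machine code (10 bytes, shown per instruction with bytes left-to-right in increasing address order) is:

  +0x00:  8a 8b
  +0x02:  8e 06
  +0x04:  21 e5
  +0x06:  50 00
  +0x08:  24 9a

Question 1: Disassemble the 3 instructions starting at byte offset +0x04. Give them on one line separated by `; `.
+0x04: 21 e5 ⇒ word 0x21e5 (big)
  opcode bits[15:11]=0x4: movi/RI
  rd: (w>>8)&0x7=0x1 → R1
  imm: (w>>0)&0xff=0xe5 → #229
+0x06: 50 00 ⇒ word 0x5000 (big)
  opcode bits[15:11]=0xa: beq/J
  imm: (w>>0)&0x7ff=0x0 → #0
+0x08: 24 9a ⇒ word 0x249a (big)
  opcode bits[15:11]=0x4: movi/RI
  rd: (w>>8)&0x7=0x4 → R4
  imm: (w>>0)&0xff=0x9a → #154

movi R1, #229; beq #0; movi R4, #154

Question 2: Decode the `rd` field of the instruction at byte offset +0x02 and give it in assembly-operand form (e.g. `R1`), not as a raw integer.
R6

[02] 8e 06 → 0x8e06
  op=0x8e06>>11=0x11 ⇒ cpi (RI)
  rd: (w>>8)&0x7=0x6 → R6
  imm: (w>>0)&0xff=0x6 → #6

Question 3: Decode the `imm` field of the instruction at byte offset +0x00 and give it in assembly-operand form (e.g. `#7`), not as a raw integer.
@+00  big-endian(8a 8b) = 0x8a8b
  op=0x8a8b>>11=0x11 ⇒ cpi (RI)
  [10:8] rd=2 = R2
  [7:0] imm=139 = #139

#139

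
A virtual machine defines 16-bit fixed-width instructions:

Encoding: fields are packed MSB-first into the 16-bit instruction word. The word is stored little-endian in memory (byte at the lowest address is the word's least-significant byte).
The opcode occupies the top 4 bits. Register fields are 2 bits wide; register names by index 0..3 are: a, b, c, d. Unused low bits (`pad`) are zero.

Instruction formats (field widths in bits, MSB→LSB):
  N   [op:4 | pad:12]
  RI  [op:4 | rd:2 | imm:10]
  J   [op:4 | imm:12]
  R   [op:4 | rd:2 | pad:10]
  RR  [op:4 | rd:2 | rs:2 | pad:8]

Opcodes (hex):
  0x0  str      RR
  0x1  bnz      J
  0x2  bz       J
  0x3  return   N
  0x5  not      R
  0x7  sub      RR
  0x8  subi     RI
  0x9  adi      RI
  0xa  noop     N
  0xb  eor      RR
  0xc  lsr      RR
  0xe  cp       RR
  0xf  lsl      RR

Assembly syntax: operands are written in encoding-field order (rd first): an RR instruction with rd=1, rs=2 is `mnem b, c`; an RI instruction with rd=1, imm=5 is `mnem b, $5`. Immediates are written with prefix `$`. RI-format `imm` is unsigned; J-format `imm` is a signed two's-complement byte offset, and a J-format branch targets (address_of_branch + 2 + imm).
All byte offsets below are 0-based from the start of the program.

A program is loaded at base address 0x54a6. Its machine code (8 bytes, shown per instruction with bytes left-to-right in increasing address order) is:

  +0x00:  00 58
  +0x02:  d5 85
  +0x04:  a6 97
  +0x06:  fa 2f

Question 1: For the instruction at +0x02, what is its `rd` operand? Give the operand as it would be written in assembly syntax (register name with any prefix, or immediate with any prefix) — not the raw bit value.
b

off 0x02: read d5 85 as little → 0x85d5
  opcode bits[15:12]=0x8: subi/RI
  [11:10] rd=1 = b
  [9:0] imm=469 = $469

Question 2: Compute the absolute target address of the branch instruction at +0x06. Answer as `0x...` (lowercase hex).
[06] fa 2f → 0x2ffa
  top 4b → 0x2 → bz [J]
  [11:0] imm=4090 (s12→-6) = $-6
  target = base 0x54a6 + off 0x06 + 2 + imm -6 = 0x54a8

0x54a8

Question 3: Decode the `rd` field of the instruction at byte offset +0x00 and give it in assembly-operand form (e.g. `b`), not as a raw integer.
off 0x00: read 00 58 as little → 0x5800
  opcode bits[15:12]=0x5: not/R
  rd: (w>>10)&0x3=0x2 → c

c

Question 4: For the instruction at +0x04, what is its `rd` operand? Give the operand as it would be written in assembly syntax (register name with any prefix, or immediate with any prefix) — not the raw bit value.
b

@+04  little-endian(a6 97) = 0x97a6
  op=0x97a6>>12=0x9 ⇒ adi (RI)
  [11:10] rd=1 = b
  [9:0] imm=934 = $934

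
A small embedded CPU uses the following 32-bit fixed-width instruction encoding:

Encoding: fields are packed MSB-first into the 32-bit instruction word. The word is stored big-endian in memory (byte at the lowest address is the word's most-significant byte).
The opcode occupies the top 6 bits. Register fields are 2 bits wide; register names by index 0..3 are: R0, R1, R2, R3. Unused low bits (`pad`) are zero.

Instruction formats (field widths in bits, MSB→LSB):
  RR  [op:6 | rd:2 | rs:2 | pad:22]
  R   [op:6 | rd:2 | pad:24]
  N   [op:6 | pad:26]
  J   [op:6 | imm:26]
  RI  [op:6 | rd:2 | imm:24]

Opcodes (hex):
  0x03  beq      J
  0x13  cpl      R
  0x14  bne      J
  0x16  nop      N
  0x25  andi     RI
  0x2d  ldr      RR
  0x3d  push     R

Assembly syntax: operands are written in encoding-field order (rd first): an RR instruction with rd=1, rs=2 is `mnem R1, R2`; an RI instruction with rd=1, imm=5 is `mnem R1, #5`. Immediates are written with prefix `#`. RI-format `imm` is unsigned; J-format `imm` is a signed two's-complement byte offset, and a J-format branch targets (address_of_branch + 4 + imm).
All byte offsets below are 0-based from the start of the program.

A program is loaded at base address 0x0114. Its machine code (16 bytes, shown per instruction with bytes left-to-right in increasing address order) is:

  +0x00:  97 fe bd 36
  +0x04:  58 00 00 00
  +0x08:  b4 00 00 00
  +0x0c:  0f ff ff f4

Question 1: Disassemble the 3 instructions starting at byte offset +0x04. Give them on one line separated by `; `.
nop; ldr R0, R0; beq #-12

[04] 58 00 00 00 → 0x58000000
  top 6b → 0x16 → nop [N]
[08] b4 00 00 00 → 0xb4000000
  top 6b → 0x2d → ldr [RR]
  rd: (w>>24)&0x3=0x0 → R0
  rs: (w>>22)&0x3=0x0 → R0
[0c] 0f ff ff f4 → 0x0ffffff4
  top 6b → 0x3 → beq [J]
  imm: (w>>0)&0x3ffffff=0x3fffff4 (s26→-12) → #-12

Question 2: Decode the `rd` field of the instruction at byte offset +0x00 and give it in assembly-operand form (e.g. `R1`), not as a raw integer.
@+00  big-endian(97 fe bd 36) = 0x97febd36
  op=0x97febd36>>26=0x25 ⇒ andi (RI)
  rd@[25:24]=0x3 ⇒ R3
  imm@[23:0]=0xfebd36 ⇒ #16694582

R3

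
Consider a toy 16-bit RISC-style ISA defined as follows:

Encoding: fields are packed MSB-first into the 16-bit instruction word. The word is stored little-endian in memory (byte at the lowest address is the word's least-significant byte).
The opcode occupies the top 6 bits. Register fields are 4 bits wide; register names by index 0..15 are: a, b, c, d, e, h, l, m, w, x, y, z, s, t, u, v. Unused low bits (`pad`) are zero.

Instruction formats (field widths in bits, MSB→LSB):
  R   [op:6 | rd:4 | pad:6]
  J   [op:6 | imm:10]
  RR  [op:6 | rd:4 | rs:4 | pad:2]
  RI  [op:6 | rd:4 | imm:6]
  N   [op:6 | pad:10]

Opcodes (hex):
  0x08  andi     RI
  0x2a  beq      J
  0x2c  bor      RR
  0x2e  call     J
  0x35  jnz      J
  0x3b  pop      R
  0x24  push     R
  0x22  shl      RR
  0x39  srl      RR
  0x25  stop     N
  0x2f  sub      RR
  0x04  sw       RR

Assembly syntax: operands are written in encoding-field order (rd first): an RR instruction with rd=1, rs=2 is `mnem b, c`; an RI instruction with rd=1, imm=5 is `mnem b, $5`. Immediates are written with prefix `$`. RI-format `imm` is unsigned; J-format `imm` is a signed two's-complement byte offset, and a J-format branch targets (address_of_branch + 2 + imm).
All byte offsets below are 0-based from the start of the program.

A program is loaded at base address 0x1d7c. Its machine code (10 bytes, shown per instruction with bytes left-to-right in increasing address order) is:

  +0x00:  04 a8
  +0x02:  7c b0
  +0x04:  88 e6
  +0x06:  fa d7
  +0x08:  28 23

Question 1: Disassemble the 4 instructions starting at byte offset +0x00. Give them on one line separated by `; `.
@+00  little-endian(04 a8) = 0xa804
  opcode bits[15:10]=0x2a: beq/J
  imm@[9:0]=0x4 ⇒ $4
@+02  little-endian(7c b0) = 0xb07c
  opcode bits[15:10]=0x2c: bor/RR
  rd@[9:6]=0x1 ⇒ b
  rs@[5:2]=0xf ⇒ v
@+04  little-endian(88 e6) = 0xe688
  opcode bits[15:10]=0x39: srl/RR
  rd@[9:6]=0xa ⇒ y
  rs@[5:2]=0x2 ⇒ c
@+06  little-endian(fa d7) = 0xd7fa
  opcode bits[15:10]=0x35: jnz/J
  imm@[9:0]=0x3fa (s10→-6) ⇒ $-6

beq $4; bor b, v; srl y, c; jnz $-6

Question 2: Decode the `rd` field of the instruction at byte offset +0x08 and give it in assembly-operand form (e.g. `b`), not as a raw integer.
s

off 0x08: read 28 23 as little → 0x2328
  opcode bits[15:10]=0x8: andi/RI
  rd@[9:6]=0xc ⇒ s
  imm@[5:0]=0x28 ⇒ $40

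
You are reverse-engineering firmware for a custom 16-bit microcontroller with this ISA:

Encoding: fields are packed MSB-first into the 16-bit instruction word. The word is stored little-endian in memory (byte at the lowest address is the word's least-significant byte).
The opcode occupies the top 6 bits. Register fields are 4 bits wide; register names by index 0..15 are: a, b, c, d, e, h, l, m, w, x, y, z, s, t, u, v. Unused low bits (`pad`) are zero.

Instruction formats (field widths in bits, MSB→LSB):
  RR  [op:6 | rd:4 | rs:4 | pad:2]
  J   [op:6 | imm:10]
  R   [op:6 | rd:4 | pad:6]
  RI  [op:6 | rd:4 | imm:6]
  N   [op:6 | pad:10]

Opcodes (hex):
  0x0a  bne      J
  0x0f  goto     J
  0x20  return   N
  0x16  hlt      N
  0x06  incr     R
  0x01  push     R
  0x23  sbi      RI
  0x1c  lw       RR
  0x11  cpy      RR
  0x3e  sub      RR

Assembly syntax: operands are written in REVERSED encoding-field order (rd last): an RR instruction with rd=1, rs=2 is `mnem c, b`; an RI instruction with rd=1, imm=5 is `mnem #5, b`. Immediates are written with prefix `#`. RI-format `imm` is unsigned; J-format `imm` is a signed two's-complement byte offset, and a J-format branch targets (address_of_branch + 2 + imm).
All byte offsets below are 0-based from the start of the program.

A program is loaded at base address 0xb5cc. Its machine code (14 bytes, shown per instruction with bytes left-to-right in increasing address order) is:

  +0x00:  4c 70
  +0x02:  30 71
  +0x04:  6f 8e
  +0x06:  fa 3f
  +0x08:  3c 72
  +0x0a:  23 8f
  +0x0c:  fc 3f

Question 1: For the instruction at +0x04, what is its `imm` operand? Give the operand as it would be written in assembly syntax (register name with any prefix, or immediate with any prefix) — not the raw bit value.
+0x04: 6f 8e ⇒ word 0x8e6f (little)
  op=0x8e6f>>10=0x23 ⇒ sbi (RI)
  [9:6] rd=9 = x
  [5:0] imm=47 = #47

#47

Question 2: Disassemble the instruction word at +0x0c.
goto #-4

@+0c  little-endian(fc 3f) = 0x3ffc
  opcode bits[15:10]=0xf: goto/J
  imm: (w>>0)&0x3ff=0x3fc (s10→-4) → #-4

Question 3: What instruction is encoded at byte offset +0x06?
+0x06: fa 3f ⇒ word 0x3ffa (little)
  op=0x3ffa>>10=0xf ⇒ goto (J)
  imm: (w>>0)&0x3ff=0x3fa (s10→-6) → #-6

goto #-6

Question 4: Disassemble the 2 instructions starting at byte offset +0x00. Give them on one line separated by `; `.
@+00  little-endian(4c 70) = 0x704c
  top 6b → 0x1c → lw [RR]
  rd: (w>>6)&0xf=0x1 → b
  rs: (w>>2)&0xf=0x3 → d
@+02  little-endian(30 71) = 0x7130
  top 6b → 0x1c → lw [RR]
  rd: (w>>6)&0xf=0x4 → e
  rs: (w>>2)&0xf=0xc → s

lw d, b; lw s, e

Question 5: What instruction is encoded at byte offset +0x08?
off 0x08: read 3c 72 as little → 0x723c
  op=0x723c>>10=0x1c ⇒ lw (RR)
  rd@[9:6]=0x8 ⇒ w
  rs@[5:2]=0xf ⇒ v

lw v, w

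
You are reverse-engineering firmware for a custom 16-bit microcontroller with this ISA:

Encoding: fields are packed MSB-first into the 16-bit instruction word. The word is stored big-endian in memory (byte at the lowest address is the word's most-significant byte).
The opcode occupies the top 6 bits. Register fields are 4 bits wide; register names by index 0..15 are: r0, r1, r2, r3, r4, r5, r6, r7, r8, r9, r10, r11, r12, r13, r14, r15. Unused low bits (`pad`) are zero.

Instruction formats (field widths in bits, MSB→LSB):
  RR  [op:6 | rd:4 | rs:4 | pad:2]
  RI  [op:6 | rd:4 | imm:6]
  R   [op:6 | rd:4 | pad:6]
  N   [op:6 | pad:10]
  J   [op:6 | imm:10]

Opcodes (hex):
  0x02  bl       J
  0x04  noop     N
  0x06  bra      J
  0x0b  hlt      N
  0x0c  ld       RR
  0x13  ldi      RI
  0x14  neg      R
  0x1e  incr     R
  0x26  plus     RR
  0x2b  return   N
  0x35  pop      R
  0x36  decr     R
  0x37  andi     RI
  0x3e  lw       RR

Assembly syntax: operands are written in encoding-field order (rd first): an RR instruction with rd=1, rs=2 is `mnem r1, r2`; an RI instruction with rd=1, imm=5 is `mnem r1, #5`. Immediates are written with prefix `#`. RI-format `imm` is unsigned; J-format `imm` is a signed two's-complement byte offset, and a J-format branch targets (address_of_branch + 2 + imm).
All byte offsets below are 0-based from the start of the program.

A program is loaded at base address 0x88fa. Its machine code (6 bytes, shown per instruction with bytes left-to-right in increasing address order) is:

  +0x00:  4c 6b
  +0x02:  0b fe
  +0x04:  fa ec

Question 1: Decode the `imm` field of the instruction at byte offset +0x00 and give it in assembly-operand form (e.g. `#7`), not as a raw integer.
@+00  big-endian(4c 6b) = 0x4c6b
  opcode bits[15:10]=0x13: ldi/RI
  rd: (w>>6)&0xf=0x1 → r1
  imm: (w>>0)&0x3f=0x2b → #43

#43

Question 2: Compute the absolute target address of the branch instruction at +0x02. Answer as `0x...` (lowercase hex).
0x88fc

@+02  big-endian(0b fe) = 0x0bfe
  op=0x0bfe>>10=0x2 ⇒ bl (J)
  [9:0] imm=1022 (s10→-2) = #-2
  target = base 0x88fa + off 0x02 + 2 + imm -2 = 0x88fc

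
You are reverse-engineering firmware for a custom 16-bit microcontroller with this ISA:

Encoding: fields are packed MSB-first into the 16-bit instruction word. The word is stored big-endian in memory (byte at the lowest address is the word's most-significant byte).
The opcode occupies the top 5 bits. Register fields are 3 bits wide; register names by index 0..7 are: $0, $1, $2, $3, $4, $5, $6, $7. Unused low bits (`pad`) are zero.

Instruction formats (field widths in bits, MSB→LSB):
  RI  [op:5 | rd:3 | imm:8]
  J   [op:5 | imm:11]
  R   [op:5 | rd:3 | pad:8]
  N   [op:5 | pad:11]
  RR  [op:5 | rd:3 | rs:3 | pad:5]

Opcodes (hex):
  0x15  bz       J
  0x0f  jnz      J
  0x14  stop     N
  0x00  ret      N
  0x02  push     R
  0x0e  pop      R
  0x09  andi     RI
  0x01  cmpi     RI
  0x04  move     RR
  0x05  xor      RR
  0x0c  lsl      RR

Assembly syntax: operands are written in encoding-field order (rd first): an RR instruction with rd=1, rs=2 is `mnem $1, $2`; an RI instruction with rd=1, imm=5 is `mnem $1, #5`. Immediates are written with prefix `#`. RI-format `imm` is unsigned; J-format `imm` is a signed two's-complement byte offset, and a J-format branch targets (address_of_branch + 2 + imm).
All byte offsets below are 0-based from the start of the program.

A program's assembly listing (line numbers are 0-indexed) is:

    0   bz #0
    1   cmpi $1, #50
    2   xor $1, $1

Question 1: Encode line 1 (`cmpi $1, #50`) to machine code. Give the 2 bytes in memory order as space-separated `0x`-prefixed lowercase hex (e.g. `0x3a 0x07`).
0x09 0x32

1. cmpi fields op=0x1:5|rd=1:3|imm=50:8 → word 0932h → 09 32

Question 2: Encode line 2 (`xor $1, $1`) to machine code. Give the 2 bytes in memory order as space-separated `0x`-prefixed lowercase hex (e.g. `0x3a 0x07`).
0x29 0x20

L2: xor op=0x5:5|rd=1:3|rs=1:3|pad=0:5 ⇒ 0x2920 ⇒ big 29 20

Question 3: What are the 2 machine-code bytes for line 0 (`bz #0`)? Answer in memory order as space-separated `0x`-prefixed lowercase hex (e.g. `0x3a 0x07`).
0xa8 0x00

line 0 (bz): pack op=0x15:5|imm=0:11 = 0xa800; big→ a8 00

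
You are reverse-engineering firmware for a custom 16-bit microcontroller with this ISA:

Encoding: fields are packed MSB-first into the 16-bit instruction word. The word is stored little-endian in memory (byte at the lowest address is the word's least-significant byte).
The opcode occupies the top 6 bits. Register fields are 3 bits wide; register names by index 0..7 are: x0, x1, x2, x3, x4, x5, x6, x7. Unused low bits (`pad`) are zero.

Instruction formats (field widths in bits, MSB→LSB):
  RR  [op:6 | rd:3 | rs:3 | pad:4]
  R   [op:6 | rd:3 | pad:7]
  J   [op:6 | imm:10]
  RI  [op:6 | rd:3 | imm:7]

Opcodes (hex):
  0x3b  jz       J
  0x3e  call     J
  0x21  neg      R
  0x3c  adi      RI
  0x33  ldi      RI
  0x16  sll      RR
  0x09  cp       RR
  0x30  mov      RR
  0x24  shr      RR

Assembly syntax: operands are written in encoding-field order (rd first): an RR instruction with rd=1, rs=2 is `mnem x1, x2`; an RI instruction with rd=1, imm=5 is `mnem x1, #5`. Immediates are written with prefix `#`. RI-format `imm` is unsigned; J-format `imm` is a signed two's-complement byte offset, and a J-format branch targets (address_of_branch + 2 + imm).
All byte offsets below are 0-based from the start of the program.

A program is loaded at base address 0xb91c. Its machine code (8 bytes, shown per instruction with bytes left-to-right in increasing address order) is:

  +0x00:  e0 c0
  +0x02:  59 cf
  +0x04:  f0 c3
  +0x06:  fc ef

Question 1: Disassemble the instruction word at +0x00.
mov x1, x6

@+00  little-endian(e0 c0) = 0xc0e0
  op=0xc0e0>>10=0x30 ⇒ mov (RR)
  rd: (w>>7)&0x7=0x1 → x1
  rs: (w>>4)&0x7=0x6 → x6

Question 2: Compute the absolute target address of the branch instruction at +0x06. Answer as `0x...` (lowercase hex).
+0x06: fc ef ⇒ word 0xeffc (little)
  op=0xeffc>>10=0x3b ⇒ jz (J)
  [9:0] imm=1020 (s10→-4) = #-4
  target = base 0xb91c + off 0x06 + 2 + imm -4 = 0xb920

0xb920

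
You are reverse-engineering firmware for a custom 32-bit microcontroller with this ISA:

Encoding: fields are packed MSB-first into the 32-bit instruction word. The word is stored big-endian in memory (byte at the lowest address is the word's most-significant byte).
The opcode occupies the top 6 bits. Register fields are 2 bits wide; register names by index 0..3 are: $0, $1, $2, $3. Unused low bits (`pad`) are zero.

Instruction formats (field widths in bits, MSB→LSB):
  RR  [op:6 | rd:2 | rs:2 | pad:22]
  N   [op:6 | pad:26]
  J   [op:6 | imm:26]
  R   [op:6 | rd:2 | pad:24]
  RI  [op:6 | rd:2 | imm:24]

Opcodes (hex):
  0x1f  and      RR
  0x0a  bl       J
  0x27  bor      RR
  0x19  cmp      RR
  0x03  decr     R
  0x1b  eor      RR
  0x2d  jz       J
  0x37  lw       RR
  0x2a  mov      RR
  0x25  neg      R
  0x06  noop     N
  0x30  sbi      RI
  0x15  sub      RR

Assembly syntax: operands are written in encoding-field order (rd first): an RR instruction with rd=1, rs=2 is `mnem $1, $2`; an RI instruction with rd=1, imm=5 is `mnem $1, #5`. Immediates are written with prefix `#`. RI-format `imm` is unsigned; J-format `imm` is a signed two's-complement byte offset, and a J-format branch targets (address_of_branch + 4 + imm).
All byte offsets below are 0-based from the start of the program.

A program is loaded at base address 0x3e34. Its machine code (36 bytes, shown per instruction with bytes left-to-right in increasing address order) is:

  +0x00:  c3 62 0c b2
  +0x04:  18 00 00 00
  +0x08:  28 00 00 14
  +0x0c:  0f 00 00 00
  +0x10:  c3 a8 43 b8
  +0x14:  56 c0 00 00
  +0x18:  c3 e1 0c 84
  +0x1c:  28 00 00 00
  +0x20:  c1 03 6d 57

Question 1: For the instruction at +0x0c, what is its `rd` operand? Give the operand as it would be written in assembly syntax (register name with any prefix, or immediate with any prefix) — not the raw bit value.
[0c] 0f 00 00 00 → 0x0f000000
  op=0x0f000000>>26=0x3 ⇒ decr (R)
  rd: (w>>24)&0x3=0x3 → $3

$3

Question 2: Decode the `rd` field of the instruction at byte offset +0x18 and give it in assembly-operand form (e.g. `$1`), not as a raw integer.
$3

+0x18: c3 e1 0c 84 ⇒ word 0xc3e10c84 (big)
  opcode bits[31:26]=0x30: sbi/RI
  rd@[25:24]=0x3 ⇒ $3
  imm@[23:0]=0xe10c84 ⇒ #14748804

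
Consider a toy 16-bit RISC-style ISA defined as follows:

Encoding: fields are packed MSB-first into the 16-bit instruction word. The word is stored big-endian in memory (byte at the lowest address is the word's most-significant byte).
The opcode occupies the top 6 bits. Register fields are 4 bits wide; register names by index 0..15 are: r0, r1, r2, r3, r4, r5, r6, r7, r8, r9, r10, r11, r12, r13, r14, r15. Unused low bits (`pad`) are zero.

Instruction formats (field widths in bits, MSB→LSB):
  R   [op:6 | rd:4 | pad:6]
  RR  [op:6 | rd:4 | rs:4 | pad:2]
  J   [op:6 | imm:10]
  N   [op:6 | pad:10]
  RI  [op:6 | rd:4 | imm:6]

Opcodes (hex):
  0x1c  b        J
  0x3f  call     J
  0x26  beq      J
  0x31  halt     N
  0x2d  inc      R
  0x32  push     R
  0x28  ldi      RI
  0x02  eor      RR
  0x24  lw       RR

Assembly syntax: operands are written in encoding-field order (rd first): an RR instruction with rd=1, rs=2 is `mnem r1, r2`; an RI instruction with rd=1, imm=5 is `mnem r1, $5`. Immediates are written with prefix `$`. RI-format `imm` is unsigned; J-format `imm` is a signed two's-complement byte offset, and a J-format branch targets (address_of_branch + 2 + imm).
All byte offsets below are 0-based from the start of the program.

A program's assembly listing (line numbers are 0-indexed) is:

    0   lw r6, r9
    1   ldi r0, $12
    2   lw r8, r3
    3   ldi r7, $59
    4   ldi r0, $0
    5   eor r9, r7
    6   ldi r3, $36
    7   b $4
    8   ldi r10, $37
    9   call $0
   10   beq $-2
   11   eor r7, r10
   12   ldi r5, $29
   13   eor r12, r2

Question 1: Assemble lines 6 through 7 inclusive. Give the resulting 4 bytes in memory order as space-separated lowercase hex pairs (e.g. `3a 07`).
a0 e4 70 04

line 6 (ldi): pack op=0x28:6|rd=3:4|imm=36:6 = 0xa0e4; big→ a0 e4
line 7 (b): pack op=0x1c:6|imm=4:10 = 0x7004; big→ 70 04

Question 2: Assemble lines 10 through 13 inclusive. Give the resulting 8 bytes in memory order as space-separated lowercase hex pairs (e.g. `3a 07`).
9b fe 09 e8 a1 5d 0b 08

10. beq fields op=0x26:6|imm=-2:10 → word 9bfeh → 9b fe
11. eor fields op=0x2:6|rd=7:4|rs=10:4|pad=0:2 → word 09e8h → 09 e8
12. ldi fields op=0x28:6|rd=5:4|imm=29:6 → word a15dh → a1 5d
13. eor fields op=0x2:6|rd=12:4|rs=2:4|pad=0:2 → word 0b08h → 0b 08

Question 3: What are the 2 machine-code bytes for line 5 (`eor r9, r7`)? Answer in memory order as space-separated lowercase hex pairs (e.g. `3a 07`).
5. eor fields op=0x2:6|rd=9:4|rs=7:4|pad=0:2 → word 0a5ch → 0a 5c

0a 5c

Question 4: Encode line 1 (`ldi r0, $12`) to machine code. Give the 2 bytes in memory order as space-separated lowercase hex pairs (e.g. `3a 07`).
a0 0c

line 1 (ldi): pack op=0x28:6|rd=0:4|imm=12:6 = 0xa00c; big→ a0 0c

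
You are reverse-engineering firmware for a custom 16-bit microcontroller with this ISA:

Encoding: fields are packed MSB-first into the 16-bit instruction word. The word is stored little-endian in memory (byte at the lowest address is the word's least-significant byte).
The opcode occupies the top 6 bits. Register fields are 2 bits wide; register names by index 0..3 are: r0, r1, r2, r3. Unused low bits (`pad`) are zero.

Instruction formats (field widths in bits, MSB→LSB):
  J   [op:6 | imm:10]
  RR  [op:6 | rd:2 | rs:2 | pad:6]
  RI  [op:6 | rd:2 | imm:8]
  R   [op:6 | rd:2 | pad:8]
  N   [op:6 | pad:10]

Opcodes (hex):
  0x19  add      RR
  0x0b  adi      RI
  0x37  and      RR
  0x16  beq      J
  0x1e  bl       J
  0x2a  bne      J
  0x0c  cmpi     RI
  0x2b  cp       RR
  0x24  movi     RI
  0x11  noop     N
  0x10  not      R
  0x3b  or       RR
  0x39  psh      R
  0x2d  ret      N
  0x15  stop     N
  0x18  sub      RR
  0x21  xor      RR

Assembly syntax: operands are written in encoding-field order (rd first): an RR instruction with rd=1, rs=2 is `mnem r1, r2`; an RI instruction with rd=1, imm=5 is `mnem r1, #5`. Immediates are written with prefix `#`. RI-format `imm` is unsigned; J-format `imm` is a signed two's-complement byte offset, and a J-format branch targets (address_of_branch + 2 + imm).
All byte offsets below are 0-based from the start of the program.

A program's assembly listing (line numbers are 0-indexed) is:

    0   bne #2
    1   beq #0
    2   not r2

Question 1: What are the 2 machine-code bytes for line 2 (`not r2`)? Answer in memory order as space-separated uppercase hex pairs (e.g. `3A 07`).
2. not fields op=0x10:6|rd=2:2|pad=0:8 → word 4200h → 00 42

00 42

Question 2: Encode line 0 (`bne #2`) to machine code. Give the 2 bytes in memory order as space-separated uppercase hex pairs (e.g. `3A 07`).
0. bne fields op=0x2a:6|imm=2:10 → word a802h → 02 a8

02 A8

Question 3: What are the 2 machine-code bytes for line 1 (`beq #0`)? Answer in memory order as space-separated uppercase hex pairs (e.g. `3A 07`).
1. beq fields op=0x16:6|imm=0:10 → word 5800h → 00 58

00 58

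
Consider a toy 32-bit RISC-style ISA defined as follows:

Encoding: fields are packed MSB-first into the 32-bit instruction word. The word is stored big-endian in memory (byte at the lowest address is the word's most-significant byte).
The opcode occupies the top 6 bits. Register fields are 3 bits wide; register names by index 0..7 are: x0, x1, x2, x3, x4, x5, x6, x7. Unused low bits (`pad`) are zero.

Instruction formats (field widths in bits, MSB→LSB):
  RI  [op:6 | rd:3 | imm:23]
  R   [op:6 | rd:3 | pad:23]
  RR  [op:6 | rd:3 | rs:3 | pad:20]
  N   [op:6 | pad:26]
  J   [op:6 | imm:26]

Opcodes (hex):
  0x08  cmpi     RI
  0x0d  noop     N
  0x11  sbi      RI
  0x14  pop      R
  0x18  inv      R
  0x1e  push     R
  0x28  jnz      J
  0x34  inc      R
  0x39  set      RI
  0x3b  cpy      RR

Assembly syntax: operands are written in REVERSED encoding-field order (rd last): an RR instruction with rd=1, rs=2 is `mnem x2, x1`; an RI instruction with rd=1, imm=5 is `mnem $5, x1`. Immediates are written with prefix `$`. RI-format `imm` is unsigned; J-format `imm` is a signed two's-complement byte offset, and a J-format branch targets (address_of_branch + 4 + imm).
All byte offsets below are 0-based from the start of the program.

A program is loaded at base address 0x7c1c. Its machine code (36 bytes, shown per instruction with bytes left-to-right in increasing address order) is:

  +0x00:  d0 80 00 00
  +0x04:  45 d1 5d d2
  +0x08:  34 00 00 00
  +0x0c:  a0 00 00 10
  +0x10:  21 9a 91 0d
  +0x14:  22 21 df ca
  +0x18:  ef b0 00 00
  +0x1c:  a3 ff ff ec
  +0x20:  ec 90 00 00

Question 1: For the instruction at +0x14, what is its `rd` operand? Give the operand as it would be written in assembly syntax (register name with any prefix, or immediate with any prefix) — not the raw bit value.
off 0x14: read 22 21 df ca as big → 0x2221dfca
  top 6b → 0x8 → cmpi [RI]
  [25:23] rd=4 = x4
  [22:0] imm=2219978 = $2219978

x4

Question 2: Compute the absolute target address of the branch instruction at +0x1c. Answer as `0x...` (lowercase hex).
[1c] a3 ff ff ec → 0xa3ffffec
  top 6b → 0x28 → jnz [J]
  [25:0] imm=67108844 (s26→-20) = $-20
  target = base 0x7c1c + off 0x1c + 4 + imm -20 = 0x7c28

0x7c28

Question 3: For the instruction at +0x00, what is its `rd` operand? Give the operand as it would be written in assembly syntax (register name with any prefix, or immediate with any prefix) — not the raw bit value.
off 0x00: read d0 80 00 00 as big → 0xd0800000
  opcode bits[31:26]=0x34: inc/R
  [25:23] rd=1 = x1

x1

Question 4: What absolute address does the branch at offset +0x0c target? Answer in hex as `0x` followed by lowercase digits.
@+0c  big-endian(a0 00 00 10) = 0xa0000010
  top 6b → 0x28 → jnz [J]
  [25:0] imm=16 = $16
  target = base 0x7c1c + off 0x0c + 4 + imm 16 = 0x7c3c

0x7c3c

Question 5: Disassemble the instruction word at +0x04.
off 0x04: read 45 d1 5d d2 as big → 0x45d15dd2
  opcode bits[31:26]=0x11: sbi/RI
  rd: (w>>23)&0x7=0x3 → x3
  imm: (w>>0)&0x7fffff=0x515dd2 → $5332434

sbi $5332434, x3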